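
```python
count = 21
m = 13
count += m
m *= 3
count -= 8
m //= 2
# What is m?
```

Trace (tracking m):
count = 21  # -> count = 21
m = 13  # -> m = 13
count += m  # -> count = 34
m *= 3  # -> m = 39
count -= 8  # -> count = 26
m //= 2  # -> m = 19

Answer: 19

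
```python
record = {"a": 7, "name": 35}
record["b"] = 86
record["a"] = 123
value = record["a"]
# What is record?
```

Answer: {'a': 123, 'name': 35, 'b': 86}

Derivation:
Trace (tracking record):
record = {'a': 7, 'name': 35}  # -> record = {'a': 7, 'name': 35}
record['b'] = 86  # -> record = {'a': 7, 'name': 35, 'b': 86}
record['a'] = 123  # -> record = {'a': 123, 'name': 35, 'b': 86}
value = record['a']  # -> value = 123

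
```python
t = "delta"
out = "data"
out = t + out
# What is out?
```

Trace (tracking out):
t = 'delta'  # -> t = 'delta'
out = 'data'  # -> out = 'data'
out = t + out  # -> out = 'deltadata'

Answer: 'deltadata'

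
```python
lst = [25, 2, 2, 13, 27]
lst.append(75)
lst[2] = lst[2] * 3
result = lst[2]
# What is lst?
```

Trace (tracking lst):
lst = [25, 2, 2, 13, 27]  # -> lst = [25, 2, 2, 13, 27]
lst.append(75)  # -> lst = [25, 2, 2, 13, 27, 75]
lst[2] = lst[2] * 3  # -> lst = [25, 2, 6, 13, 27, 75]
result = lst[2]  # -> result = 6

Answer: [25, 2, 6, 13, 27, 75]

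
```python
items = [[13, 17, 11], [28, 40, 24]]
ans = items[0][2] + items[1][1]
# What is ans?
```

Trace (tracking ans):
items = [[13, 17, 11], [28, 40, 24]]  # -> items = [[13, 17, 11], [28, 40, 24]]
ans = items[0][2] + items[1][1]  # -> ans = 51

Answer: 51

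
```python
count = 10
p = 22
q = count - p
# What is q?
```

Answer: -12

Derivation:
Trace (tracking q):
count = 10  # -> count = 10
p = 22  # -> p = 22
q = count - p  # -> q = -12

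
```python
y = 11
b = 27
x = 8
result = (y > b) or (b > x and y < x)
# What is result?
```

Trace (tracking result):
y = 11  # -> y = 11
b = 27  # -> b = 27
x = 8  # -> x = 8
result = y > b or (b > x and y < x)  # -> result = False

Answer: False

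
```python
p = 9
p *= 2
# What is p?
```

Trace (tracking p):
p = 9  # -> p = 9
p *= 2  # -> p = 18

Answer: 18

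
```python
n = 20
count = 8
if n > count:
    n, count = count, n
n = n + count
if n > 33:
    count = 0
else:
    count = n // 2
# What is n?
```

Answer: 28

Derivation:
Trace (tracking n):
n = 20  # -> n = 20
count = 8  # -> count = 8
if n > count:  # condition is True
    n, count = (count, n)  # -> n = 8, count = 20
n = n + count  # -> n = 28
if n > 33:  # condition is False
else:
    count = n // 2  # -> count = 14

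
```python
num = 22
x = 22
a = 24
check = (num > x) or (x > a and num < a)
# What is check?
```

Answer: False

Derivation:
Trace (tracking check):
num = 22  # -> num = 22
x = 22  # -> x = 22
a = 24  # -> a = 24
check = num > x or (x > a and num < a)  # -> check = False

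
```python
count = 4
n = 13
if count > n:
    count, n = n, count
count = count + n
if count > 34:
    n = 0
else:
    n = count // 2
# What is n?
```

Answer: 8

Derivation:
Trace (tracking n):
count = 4  # -> count = 4
n = 13  # -> n = 13
if count > n:  # condition is False
count = count + n  # -> count = 17
if count > 34:  # condition is False
else:
    n = count // 2  # -> n = 8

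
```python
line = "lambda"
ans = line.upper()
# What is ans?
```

Trace (tracking ans):
line = 'lambda'  # -> line = 'lambda'
ans = line.upper()  # -> ans = 'LAMBDA'

Answer: 'LAMBDA'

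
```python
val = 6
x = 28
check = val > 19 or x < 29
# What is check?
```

Answer: True

Derivation:
Trace (tracking check):
val = 6  # -> val = 6
x = 28  # -> x = 28
check = val > 19 or x < 29  # -> check = True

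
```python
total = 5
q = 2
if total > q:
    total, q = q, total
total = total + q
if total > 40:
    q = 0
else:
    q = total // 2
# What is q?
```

Trace (tracking q):
total = 5  # -> total = 5
q = 2  # -> q = 2
if total > q:  # condition is True
    total, q = (q, total)  # -> total = 2, q = 5
total = total + q  # -> total = 7
if total > 40:  # condition is False
else:
    q = total // 2  # -> q = 3

Answer: 3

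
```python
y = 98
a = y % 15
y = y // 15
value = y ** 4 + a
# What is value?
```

Trace (tracking value):
y = 98  # -> y = 98
a = y % 15  # -> a = 8
y = y // 15  # -> y = 6
value = y ** 4 + a  # -> value = 1304

Answer: 1304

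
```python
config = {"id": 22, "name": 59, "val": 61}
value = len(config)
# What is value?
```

Trace (tracking value):
config = {'id': 22, 'name': 59, 'val': 61}  # -> config = {'id': 22, 'name': 59, 'val': 61}
value = len(config)  # -> value = 3

Answer: 3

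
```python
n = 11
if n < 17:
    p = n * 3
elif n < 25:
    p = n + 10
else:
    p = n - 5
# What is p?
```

Answer: 33

Derivation:
Trace (tracking p):
n = 11  # -> n = 11
if n < 17:  # condition is True
    p = n * 3  # -> p = 33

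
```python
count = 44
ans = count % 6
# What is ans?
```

Answer: 2

Derivation:
Trace (tracking ans):
count = 44  # -> count = 44
ans = count % 6  # -> ans = 2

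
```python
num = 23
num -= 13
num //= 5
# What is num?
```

Answer: 2

Derivation:
Trace (tracking num):
num = 23  # -> num = 23
num -= 13  # -> num = 10
num //= 5  # -> num = 2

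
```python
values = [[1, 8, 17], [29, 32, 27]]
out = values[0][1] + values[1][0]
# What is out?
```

Trace (tracking out):
values = [[1, 8, 17], [29, 32, 27]]  # -> values = [[1, 8, 17], [29, 32, 27]]
out = values[0][1] + values[1][0]  # -> out = 37

Answer: 37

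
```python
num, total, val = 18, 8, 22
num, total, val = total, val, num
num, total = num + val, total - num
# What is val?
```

Answer: 18

Derivation:
Trace (tracking val):
num, total, val = (18, 8, 22)  # -> num = 18, total = 8, val = 22
num, total, val = (total, val, num)  # -> num = 8, total = 22, val = 18
num, total = (num + val, total - num)  # -> num = 26, total = 14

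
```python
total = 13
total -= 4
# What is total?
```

Trace (tracking total):
total = 13  # -> total = 13
total -= 4  # -> total = 9

Answer: 9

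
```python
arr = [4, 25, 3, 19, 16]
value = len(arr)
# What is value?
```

Answer: 5

Derivation:
Trace (tracking value):
arr = [4, 25, 3, 19, 16]  # -> arr = [4, 25, 3, 19, 16]
value = len(arr)  # -> value = 5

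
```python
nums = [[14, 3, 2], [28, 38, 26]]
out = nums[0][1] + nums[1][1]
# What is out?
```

Trace (tracking out):
nums = [[14, 3, 2], [28, 38, 26]]  # -> nums = [[14, 3, 2], [28, 38, 26]]
out = nums[0][1] + nums[1][1]  # -> out = 41

Answer: 41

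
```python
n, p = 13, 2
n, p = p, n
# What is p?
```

Trace (tracking p):
n, p = (13, 2)  # -> n = 13, p = 2
n, p = (p, n)  # -> n = 2, p = 13

Answer: 13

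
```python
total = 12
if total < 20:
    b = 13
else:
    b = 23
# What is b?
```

Trace (tracking b):
total = 12  # -> total = 12
if total < 20:  # condition is True
    b = 13  # -> b = 13

Answer: 13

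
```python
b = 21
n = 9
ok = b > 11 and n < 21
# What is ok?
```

Trace (tracking ok):
b = 21  # -> b = 21
n = 9  # -> n = 9
ok = b > 11 and n < 21  # -> ok = True

Answer: True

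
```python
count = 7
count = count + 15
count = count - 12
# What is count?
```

Answer: 10

Derivation:
Trace (tracking count):
count = 7  # -> count = 7
count = count + 15  # -> count = 22
count = count - 12  # -> count = 10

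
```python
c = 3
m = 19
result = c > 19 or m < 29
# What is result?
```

Answer: True

Derivation:
Trace (tracking result):
c = 3  # -> c = 3
m = 19  # -> m = 19
result = c > 19 or m < 29  # -> result = True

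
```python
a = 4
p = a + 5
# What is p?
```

Answer: 9

Derivation:
Trace (tracking p):
a = 4  # -> a = 4
p = a + 5  # -> p = 9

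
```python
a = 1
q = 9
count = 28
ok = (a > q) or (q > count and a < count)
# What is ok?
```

Trace (tracking ok):
a = 1  # -> a = 1
q = 9  # -> q = 9
count = 28  # -> count = 28
ok = a > q or (q > count and a < count)  # -> ok = False

Answer: False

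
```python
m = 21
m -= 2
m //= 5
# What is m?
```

Answer: 3

Derivation:
Trace (tracking m):
m = 21  # -> m = 21
m -= 2  # -> m = 19
m //= 5  # -> m = 3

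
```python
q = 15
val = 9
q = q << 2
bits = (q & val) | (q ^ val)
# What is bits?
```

Trace (tracking bits):
q = 15  # -> q = 15
val = 9  # -> val = 9
q = q << 2  # -> q = 60
bits = q & val | q ^ val  # -> bits = 61

Answer: 61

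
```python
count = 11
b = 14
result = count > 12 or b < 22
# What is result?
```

Trace (tracking result):
count = 11  # -> count = 11
b = 14  # -> b = 14
result = count > 12 or b < 22  # -> result = True

Answer: True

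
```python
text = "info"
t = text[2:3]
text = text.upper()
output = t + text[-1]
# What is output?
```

Trace (tracking output):
text = 'info'  # -> text = 'info'
t = text[2:3]  # -> t = 'f'
text = text.upper()  # -> text = 'INFO'
output = t + text[-1]  # -> output = 'fO'

Answer: 'fO'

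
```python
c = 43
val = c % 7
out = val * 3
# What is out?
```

Answer: 3

Derivation:
Trace (tracking out):
c = 43  # -> c = 43
val = c % 7  # -> val = 1
out = val * 3  # -> out = 3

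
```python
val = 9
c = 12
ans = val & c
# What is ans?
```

Trace (tracking ans):
val = 9  # -> val = 9
c = 12  # -> c = 12
ans = val & c  # -> ans = 8

Answer: 8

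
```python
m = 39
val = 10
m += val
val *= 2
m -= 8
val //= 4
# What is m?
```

Answer: 41

Derivation:
Trace (tracking m):
m = 39  # -> m = 39
val = 10  # -> val = 10
m += val  # -> m = 49
val *= 2  # -> val = 20
m -= 8  # -> m = 41
val //= 4  # -> val = 5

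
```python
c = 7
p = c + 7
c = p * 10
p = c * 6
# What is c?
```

Trace (tracking c):
c = 7  # -> c = 7
p = c + 7  # -> p = 14
c = p * 10  # -> c = 140
p = c * 6  # -> p = 840

Answer: 140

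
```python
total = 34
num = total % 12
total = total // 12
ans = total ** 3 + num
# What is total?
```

Answer: 2

Derivation:
Trace (tracking total):
total = 34  # -> total = 34
num = total % 12  # -> num = 10
total = total // 12  # -> total = 2
ans = total ** 3 + num  # -> ans = 18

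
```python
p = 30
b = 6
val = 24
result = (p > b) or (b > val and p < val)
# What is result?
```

Answer: True

Derivation:
Trace (tracking result):
p = 30  # -> p = 30
b = 6  # -> b = 6
val = 24  # -> val = 24
result = p > b or (b > val and p < val)  # -> result = True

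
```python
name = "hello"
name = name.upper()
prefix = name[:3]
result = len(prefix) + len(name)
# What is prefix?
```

Answer: 'HEL'

Derivation:
Trace (tracking prefix):
name = 'hello'  # -> name = 'hello'
name = name.upper()  # -> name = 'HELLO'
prefix = name[:3]  # -> prefix = 'HEL'
result = len(prefix) + len(name)  # -> result = 8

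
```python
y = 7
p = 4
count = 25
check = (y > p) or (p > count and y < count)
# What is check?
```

Answer: True

Derivation:
Trace (tracking check):
y = 7  # -> y = 7
p = 4  # -> p = 4
count = 25  # -> count = 25
check = y > p or (p > count and y < count)  # -> check = True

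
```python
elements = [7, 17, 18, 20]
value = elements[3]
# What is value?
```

Answer: 20

Derivation:
Trace (tracking value):
elements = [7, 17, 18, 20]  # -> elements = [7, 17, 18, 20]
value = elements[3]  # -> value = 20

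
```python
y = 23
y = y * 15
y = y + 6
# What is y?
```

Answer: 351

Derivation:
Trace (tracking y):
y = 23  # -> y = 23
y = y * 15  # -> y = 345
y = y + 6  # -> y = 351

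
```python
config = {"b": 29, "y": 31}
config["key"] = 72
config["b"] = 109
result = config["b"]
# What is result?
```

Answer: 109

Derivation:
Trace (tracking result):
config = {'b': 29, 'y': 31}  # -> config = {'b': 29, 'y': 31}
config['key'] = 72  # -> config = {'b': 29, 'y': 31, 'key': 72}
config['b'] = 109  # -> config = {'b': 109, 'y': 31, 'key': 72}
result = config['b']  # -> result = 109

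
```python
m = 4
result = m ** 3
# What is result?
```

Answer: 64

Derivation:
Trace (tracking result):
m = 4  # -> m = 4
result = m ** 3  # -> result = 64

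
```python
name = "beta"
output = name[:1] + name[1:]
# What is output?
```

Trace (tracking output):
name = 'beta'  # -> name = 'beta'
output = name[:1] + name[1:]  # -> output = 'beta'

Answer: 'beta'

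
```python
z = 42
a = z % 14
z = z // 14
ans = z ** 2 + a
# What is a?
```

Answer: 0

Derivation:
Trace (tracking a):
z = 42  # -> z = 42
a = z % 14  # -> a = 0
z = z // 14  # -> z = 3
ans = z ** 2 + a  # -> ans = 9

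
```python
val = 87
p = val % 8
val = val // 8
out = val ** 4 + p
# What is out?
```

Trace (tracking out):
val = 87  # -> val = 87
p = val % 8  # -> p = 7
val = val // 8  # -> val = 10
out = val ** 4 + p  # -> out = 10007

Answer: 10007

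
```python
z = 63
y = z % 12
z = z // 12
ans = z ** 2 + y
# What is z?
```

Answer: 5

Derivation:
Trace (tracking z):
z = 63  # -> z = 63
y = z % 12  # -> y = 3
z = z // 12  # -> z = 5
ans = z ** 2 + y  # -> ans = 28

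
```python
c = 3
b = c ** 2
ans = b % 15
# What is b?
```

Answer: 9

Derivation:
Trace (tracking b):
c = 3  # -> c = 3
b = c ** 2  # -> b = 9
ans = b % 15  # -> ans = 9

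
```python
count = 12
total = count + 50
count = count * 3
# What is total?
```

Answer: 62

Derivation:
Trace (tracking total):
count = 12  # -> count = 12
total = count + 50  # -> total = 62
count = count * 3  # -> count = 36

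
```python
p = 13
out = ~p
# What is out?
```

Trace (tracking out):
p = 13  # -> p = 13
out = ~p  # -> out = -14

Answer: -14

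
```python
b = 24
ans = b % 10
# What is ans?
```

Trace (tracking ans):
b = 24  # -> b = 24
ans = b % 10  # -> ans = 4

Answer: 4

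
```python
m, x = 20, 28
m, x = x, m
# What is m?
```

Answer: 28

Derivation:
Trace (tracking m):
m, x = (20, 28)  # -> m = 20, x = 28
m, x = (x, m)  # -> m = 28, x = 20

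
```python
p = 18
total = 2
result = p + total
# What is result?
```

Trace (tracking result):
p = 18  # -> p = 18
total = 2  # -> total = 2
result = p + total  # -> result = 20

Answer: 20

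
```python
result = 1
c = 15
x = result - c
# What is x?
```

Answer: -14

Derivation:
Trace (tracking x):
result = 1  # -> result = 1
c = 15  # -> c = 15
x = result - c  # -> x = -14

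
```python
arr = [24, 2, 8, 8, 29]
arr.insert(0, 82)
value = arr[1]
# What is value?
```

Answer: 24

Derivation:
Trace (tracking value):
arr = [24, 2, 8, 8, 29]  # -> arr = [24, 2, 8, 8, 29]
arr.insert(0, 82)  # -> arr = [82, 24, 2, 8, 8, 29]
value = arr[1]  # -> value = 24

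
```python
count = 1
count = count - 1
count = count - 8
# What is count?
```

Answer: -8

Derivation:
Trace (tracking count):
count = 1  # -> count = 1
count = count - 1  # -> count = 0
count = count - 8  # -> count = -8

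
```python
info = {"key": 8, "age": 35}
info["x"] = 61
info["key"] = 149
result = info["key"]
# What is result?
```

Answer: 149

Derivation:
Trace (tracking result):
info = {'key': 8, 'age': 35}  # -> info = {'key': 8, 'age': 35}
info['x'] = 61  # -> info = {'key': 8, 'age': 35, 'x': 61}
info['key'] = 149  # -> info = {'key': 149, 'age': 35, 'x': 61}
result = info['key']  # -> result = 149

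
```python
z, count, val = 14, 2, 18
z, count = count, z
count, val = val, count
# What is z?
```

Trace (tracking z):
z, count, val = (14, 2, 18)  # -> z = 14, count = 2, val = 18
z, count = (count, z)  # -> z = 2, count = 14
count, val = (val, count)  # -> count = 18, val = 14

Answer: 2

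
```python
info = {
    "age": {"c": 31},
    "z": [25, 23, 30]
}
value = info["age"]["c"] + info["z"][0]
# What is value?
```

Answer: 56

Derivation:
Trace (tracking value):
info = {'age': {'c': 31}, 'z': [25, 23, 30]}  # -> info = {'age': {'c': 31}, 'z': [25, 23, 30]}
value = info['age']['c'] + info['z'][0]  # -> value = 56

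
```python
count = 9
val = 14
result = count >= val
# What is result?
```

Trace (tracking result):
count = 9  # -> count = 9
val = 14  # -> val = 14
result = count >= val  # -> result = False

Answer: False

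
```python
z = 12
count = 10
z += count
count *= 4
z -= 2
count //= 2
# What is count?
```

Answer: 20

Derivation:
Trace (tracking count):
z = 12  # -> z = 12
count = 10  # -> count = 10
z += count  # -> z = 22
count *= 4  # -> count = 40
z -= 2  # -> z = 20
count //= 2  # -> count = 20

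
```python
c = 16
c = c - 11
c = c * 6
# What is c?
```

Trace (tracking c):
c = 16  # -> c = 16
c = c - 11  # -> c = 5
c = c * 6  # -> c = 30

Answer: 30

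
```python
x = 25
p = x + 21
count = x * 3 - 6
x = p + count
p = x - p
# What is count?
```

Trace (tracking count):
x = 25  # -> x = 25
p = x + 21  # -> p = 46
count = x * 3 - 6  # -> count = 69
x = p + count  # -> x = 115
p = x - p  # -> p = 69

Answer: 69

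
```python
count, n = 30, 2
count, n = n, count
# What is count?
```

Answer: 2

Derivation:
Trace (tracking count):
count, n = (30, 2)  # -> count = 30, n = 2
count, n = (n, count)  # -> count = 2, n = 30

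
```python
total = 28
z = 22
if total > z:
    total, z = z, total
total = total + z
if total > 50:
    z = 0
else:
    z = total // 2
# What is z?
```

Answer: 25

Derivation:
Trace (tracking z):
total = 28  # -> total = 28
z = 22  # -> z = 22
if total > z:  # condition is True
    total, z = (z, total)  # -> total = 22, z = 28
total = total + z  # -> total = 50
if total > 50:  # condition is False
else:
    z = total // 2  # -> z = 25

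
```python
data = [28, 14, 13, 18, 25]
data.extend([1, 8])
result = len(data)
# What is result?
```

Trace (tracking result):
data = [28, 14, 13, 18, 25]  # -> data = [28, 14, 13, 18, 25]
data.extend([1, 8])  # -> data = [28, 14, 13, 18, 25, 1, 8]
result = len(data)  # -> result = 7

Answer: 7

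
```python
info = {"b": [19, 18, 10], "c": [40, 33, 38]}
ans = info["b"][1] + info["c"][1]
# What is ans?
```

Trace (tracking ans):
info = {'b': [19, 18, 10], 'c': [40, 33, 38]}  # -> info = {'b': [19, 18, 10], 'c': [40, 33, 38]}
ans = info['b'][1] + info['c'][1]  # -> ans = 51

Answer: 51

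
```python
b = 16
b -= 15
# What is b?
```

Trace (tracking b):
b = 16  # -> b = 16
b -= 15  # -> b = 1

Answer: 1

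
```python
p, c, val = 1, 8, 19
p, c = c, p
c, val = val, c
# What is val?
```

Trace (tracking val):
p, c, val = (1, 8, 19)  # -> p = 1, c = 8, val = 19
p, c = (c, p)  # -> p = 8, c = 1
c, val = (val, c)  # -> c = 19, val = 1

Answer: 1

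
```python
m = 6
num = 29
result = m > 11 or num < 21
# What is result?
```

Trace (tracking result):
m = 6  # -> m = 6
num = 29  # -> num = 29
result = m > 11 or num < 21  # -> result = False

Answer: False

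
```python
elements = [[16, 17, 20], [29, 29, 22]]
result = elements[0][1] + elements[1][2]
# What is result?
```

Trace (tracking result):
elements = [[16, 17, 20], [29, 29, 22]]  # -> elements = [[16, 17, 20], [29, 29, 22]]
result = elements[0][1] + elements[1][2]  # -> result = 39

Answer: 39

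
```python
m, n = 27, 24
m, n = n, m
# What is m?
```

Answer: 24

Derivation:
Trace (tracking m):
m, n = (27, 24)  # -> m = 27, n = 24
m, n = (n, m)  # -> m = 24, n = 27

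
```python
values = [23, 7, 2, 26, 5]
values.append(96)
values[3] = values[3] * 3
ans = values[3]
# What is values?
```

Trace (tracking values):
values = [23, 7, 2, 26, 5]  # -> values = [23, 7, 2, 26, 5]
values.append(96)  # -> values = [23, 7, 2, 26, 5, 96]
values[3] = values[3] * 3  # -> values = [23, 7, 2, 78, 5, 96]
ans = values[3]  # -> ans = 78

Answer: [23, 7, 2, 78, 5, 96]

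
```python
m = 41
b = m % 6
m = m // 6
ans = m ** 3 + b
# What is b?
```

Trace (tracking b):
m = 41  # -> m = 41
b = m % 6  # -> b = 5
m = m // 6  # -> m = 6
ans = m ** 3 + b  # -> ans = 221

Answer: 5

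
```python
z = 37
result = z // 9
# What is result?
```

Trace (tracking result):
z = 37  # -> z = 37
result = z // 9  # -> result = 4

Answer: 4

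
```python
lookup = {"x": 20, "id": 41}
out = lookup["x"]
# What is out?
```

Trace (tracking out):
lookup = {'x': 20, 'id': 41}  # -> lookup = {'x': 20, 'id': 41}
out = lookup['x']  # -> out = 20

Answer: 20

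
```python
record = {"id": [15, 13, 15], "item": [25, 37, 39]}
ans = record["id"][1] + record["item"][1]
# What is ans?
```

Trace (tracking ans):
record = {'id': [15, 13, 15], 'item': [25, 37, 39]}  # -> record = {'id': [15, 13, 15], 'item': [25, 37, 39]}
ans = record['id'][1] + record['item'][1]  # -> ans = 50

Answer: 50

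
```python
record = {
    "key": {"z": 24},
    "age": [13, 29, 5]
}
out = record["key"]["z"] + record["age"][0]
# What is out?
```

Answer: 37

Derivation:
Trace (tracking out):
record = {'key': {'z': 24}, 'age': [13, 29, 5]}  # -> record = {'key': {'z': 24}, 'age': [13, 29, 5]}
out = record['key']['z'] + record['age'][0]  # -> out = 37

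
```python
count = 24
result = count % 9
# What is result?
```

Answer: 6

Derivation:
Trace (tracking result):
count = 24  # -> count = 24
result = count % 9  # -> result = 6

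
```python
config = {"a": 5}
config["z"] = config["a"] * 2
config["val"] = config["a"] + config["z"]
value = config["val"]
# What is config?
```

Trace (tracking config):
config = {'a': 5}  # -> config = {'a': 5}
config['z'] = config['a'] * 2  # -> config = {'a': 5, 'z': 10}
config['val'] = config['a'] + config['z']  # -> config = {'a': 5, 'z': 10, 'val': 15}
value = config['val']  # -> value = 15

Answer: {'a': 5, 'z': 10, 'val': 15}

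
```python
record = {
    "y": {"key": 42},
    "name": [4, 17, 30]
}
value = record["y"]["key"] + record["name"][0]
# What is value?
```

Answer: 46

Derivation:
Trace (tracking value):
record = {'y': {'key': 42}, 'name': [4, 17, 30]}  # -> record = {'y': {'key': 42}, 'name': [4, 17, 30]}
value = record['y']['key'] + record['name'][0]  # -> value = 46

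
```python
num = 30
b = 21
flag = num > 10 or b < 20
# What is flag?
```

Answer: True

Derivation:
Trace (tracking flag):
num = 30  # -> num = 30
b = 21  # -> b = 21
flag = num > 10 or b < 20  # -> flag = True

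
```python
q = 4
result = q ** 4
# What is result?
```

Trace (tracking result):
q = 4  # -> q = 4
result = q ** 4  # -> result = 256

Answer: 256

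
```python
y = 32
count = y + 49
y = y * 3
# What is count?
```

Answer: 81

Derivation:
Trace (tracking count):
y = 32  # -> y = 32
count = y + 49  # -> count = 81
y = y * 3  # -> y = 96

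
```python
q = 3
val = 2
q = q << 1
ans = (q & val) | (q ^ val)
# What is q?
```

Answer: 6

Derivation:
Trace (tracking q):
q = 3  # -> q = 3
val = 2  # -> val = 2
q = q << 1  # -> q = 6
ans = q & val | q ^ val  # -> ans = 6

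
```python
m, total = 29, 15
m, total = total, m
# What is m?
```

Answer: 15

Derivation:
Trace (tracking m):
m, total = (29, 15)  # -> m = 29, total = 15
m, total = (total, m)  # -> m = 15, total = 29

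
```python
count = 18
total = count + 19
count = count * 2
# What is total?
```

Answer: 37

Derivation:
Trace (tracking total):
count = 18  # -> count = 18
total = count + 19  # -> total = 37
count = count * 2  # -> count = 36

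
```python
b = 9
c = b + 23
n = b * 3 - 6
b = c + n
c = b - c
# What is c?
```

Answer: 21

Derivation:
Trace (tracking c):
b = 9  # -> b = 9
c = b + 23  # -> c = 32
n = b * 3 - 6  # -> n = 21
b = c + n  # -> b = 53
c = b - c  # -> c = 21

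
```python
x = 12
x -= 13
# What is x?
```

Trace (tracking x):
x = 12  # -> x = 12
x -= 13  # -> x = -1

Answer: -1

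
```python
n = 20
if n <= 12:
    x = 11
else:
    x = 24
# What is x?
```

Answer: 24

Derivation:
Trace (tracking x):
n = 20  # -> n = 20
if n <= 12:  # condition is False
else:
    x = 24  # -> x = 24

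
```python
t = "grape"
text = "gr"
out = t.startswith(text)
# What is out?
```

Trace (tracking out):
t = 'grape'  # -> t = 'grape'
text = 'gr'  # -> text = 'gr'
out = t.startswith(text)  # -> out = True

Answer: True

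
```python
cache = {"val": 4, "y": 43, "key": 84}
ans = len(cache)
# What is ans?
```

Trace (tracking ans):
cache = {'val': 4, 'y': 43, 'key': 84}  # -> cache = {'val': 4, 'y': 43, 'key': 84}
ans = len(cache)  # -> ans = 3

Answer: 3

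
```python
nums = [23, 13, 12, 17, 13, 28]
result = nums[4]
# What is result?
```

Answer: 13

Derivation:
Trace (tracking result):
nums = [23, 13, 12, 17, 13, 28]  # -> nums = [23, 13, 12, 17, 13, 28]
result = nums[4]  # -> result = 13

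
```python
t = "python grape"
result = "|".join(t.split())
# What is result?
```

Answer: 'python|grape'

Derivation:
Trace (tracking result):
t = 'python grape'  # -> t = 'python grape'
result = '|'.join(t.split())  # -> result = 'python|grape'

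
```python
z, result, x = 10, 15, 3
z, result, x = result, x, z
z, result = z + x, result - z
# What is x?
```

Answer: 10

Derivation:
Trace (tracking x):
z, result, x = (10, 15, 3)  # -> z = 10, result = 15, x = 3
z, result, x = (result, x, z)  # -> z = 15, result = 3, x = 10
z, result = (z + x, result - z)  # -> z = 25, result = -12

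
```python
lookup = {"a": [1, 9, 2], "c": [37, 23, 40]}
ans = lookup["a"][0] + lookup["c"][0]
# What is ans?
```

Answer: 38

Derivation:
Trace (tracking ans):
lookup = {'a': [1, 9, 2], 'c': [37, 23, 40]}  # -> lookup = {'a': [1, 9, 2], 'c': [37, 23, 40]}
ans = lookup['a'][0] + lookup['c'][0]  # -> ans = 38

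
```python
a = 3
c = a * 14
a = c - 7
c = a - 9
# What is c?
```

Trace (tracking c):
a = 3  # -> a = 3
c = a * 14  # -> c = 42
a = c - 7  # -> a = 35
c = a - 9  # -> c = 26

Answer: 26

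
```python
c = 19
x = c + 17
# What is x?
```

Trace (tracking x):
c = 19  # -> c = 19
x = c + 17  # -> x = 36

Answer: 36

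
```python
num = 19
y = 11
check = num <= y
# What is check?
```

Answer: False

Derivation:
Trace (tracking check):
num = 19  # -> num = 19
y = 11  # -> y = 11
check = num <= y  # -> check = False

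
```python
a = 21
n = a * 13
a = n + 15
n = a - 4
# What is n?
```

Answer: 284

Derivation:
Trace (tracking n):
a = 21  # -> a = 21
n = a * 13  # -> n = 273
a = n + 15  # -> a = 288
n = a - 4  # -> n = 284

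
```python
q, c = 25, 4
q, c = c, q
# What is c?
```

Answer: 25

Derivation:
Trace (tracking c):
q, c = (25, 4)  # -> q = 25, c = 4
q, c = (c, q)  # -> q = 4, c = 25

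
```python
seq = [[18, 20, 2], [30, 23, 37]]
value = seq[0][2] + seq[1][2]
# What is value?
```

Answer: 39

Derivation:
Trace (tracking value):
seq = [[18, 20, 2], [30, 23, 37]]  # -> seq = [[18, 20, 2], [30, 23, 37]]
value = seq[0][2] + seq[1][2]  # -> value = 39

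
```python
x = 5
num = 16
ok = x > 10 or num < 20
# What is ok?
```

Trace (tracking ok):
x = 5  # -> x = 5
num = 16  # -> num = 16
ok = x > 10 or num < 20  # -> ok = True

Answer: True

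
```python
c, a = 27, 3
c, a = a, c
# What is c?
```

Trace (tracking c):
c, a = (27, 3)  # -> c = 27, a = 3
c, a = (a, c)  # -> c = 3, a = 27

Answer: 3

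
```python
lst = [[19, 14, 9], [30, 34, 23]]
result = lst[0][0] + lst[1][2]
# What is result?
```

Trace (tracking result):
lst = [[19, 14, 9], [30, 34, 23]]  # -> lst = [[19, 14, 9], [30, 34, 23]]
result = lst[0][0] + lst[1][2]  # -> result = 42

Answer: 42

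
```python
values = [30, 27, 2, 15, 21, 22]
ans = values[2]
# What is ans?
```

Answer: 2

Derivation:
Trace (tracking ans):
values = [30, 27, 2, 15, 21, 22]  # -> values = [30, 27, 2, 15, 21, 22]
ans = values[2]  # -> ans = 2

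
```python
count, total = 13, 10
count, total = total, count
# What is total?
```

Answer: 13

Derivation:
Trace (tracking total):
count, total = (13, 10)  # -> count = 13, total = 10
count, total = (total, count)  # -> count = 10, total = 13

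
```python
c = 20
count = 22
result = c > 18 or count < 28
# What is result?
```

Answer: True

Derivation:
Trace (tracking result):
c = 20  # -> c = 20
count = 22  # -> count = 22
result = c > 18 or count < 28  # -> result = True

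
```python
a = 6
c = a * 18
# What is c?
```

Trace (tracking c):
a = 6  # -> a = 6
c = a * 18  # -> c = 108

Answer: 108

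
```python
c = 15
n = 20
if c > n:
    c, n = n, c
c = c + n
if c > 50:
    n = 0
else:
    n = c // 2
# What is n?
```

Trace (tracking n):
c = 15  # -> c = 15
n = 20  # -> n = 20
if c > n:  # condition is False
c = c + n  # -> c = 35
if c > 50:  # condition is False
else:
    n = c // 2  # -> n = 17

Answer: 17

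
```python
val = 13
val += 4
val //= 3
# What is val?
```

Answer: 5

Derivation:
Trace (tracking val):
val = 13  # -> val = 13
val += 4  # -> val = 17
val //= 3  # -> val = 5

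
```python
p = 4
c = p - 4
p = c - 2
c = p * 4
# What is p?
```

Answer: -2

Derivation:
Trace (tracking p):
p = 4  # -> p = 4
c = p - 4  # -> c = 0
p = c - 2  # -> p = -2
c = p * 4  # -> c = -8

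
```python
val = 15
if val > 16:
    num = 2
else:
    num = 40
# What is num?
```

Trace (tracking num):
val = 15  # -> val = 15
if val > 16:  # condition is False
else:
    num = 40  # -> num = 40

Answer: 40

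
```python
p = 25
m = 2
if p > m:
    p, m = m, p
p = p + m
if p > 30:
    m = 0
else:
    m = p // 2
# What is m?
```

Trace (tracking m):
p = 25  # -> p = 25
m = 2  # -> m = 2
if p > m:  # condition is True
    p, m = (m, p)  # -> p = 2, m = 25
p = p + m  # -> p = 27
if p > 30:  # condition is False
else:
    m = p // 2  # -> m = 13

Answer: 13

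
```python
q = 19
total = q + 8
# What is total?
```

Answer: 27

Derivation:
Trace (tracking total):
q = 19  # -> q = 19
total = q + 8  # -> total = 27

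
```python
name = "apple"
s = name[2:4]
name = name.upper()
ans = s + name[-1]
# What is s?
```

Answer: 'pl'

Derivation:
Trace (tracking s):
name = 'apple'  # -> name = 'apple'
s = name[2:4]  # -> s = 'pl'
name = name.upper()  # -> name = 'APPLE'
ans = s + name[-1]  # -> ans = 'plE'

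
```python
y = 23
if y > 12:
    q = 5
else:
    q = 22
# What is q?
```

Trace (tracking q):
y = 23  # -> y = 23
if y > 12:  # condition is True
    q = 5  # -> q = 5

Answer: 5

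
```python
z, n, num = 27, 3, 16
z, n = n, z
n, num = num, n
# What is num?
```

Answer: 27

Derivation:
Trace (tracking num):
z, n, num = (27, 3, 16)  # -> z = 27, n = 3, num = 16
z, n = (n, z)  # -> z = 3, n = 27
n, num = (num, n)  # -> n = 16, num = 27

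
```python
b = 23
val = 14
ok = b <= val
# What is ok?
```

Answer: False

Derivation:
Trace (tracking ok):
b = 23  # -> b = 23
val = 14  # -> val = 14
ok = b <= val  # -> ok = False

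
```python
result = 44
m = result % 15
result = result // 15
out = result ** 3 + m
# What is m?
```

Trace (tracking m):
result = 44  # -> result = 44
m = result % 15  # -> m = 14
result = result // 15  # -> result = 2
out = result ** 3 + m  # -> out = 22

Answer: 14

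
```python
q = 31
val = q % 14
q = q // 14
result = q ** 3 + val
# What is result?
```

Trace (tracking result):
q = 31  # -> q = 31
val = q % 14  # -> val = 3
q = q // 14  # -> q = 2
result = q ** 3 + val  # -> result = 11

Answer: 11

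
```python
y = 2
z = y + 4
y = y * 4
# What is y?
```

Trace (tracking y):
y = 2  # -> y = 2
z = y + 4  # -> z = 6
y = y * 4  # -> y = 8

Answer: 8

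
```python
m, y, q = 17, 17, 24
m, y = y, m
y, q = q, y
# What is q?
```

Answer: 17

Derivation:
Trace (tracking q):
m, y, q = (17, 17, 24)  # -> m = 17, y = 17, q = 24
m, y = (y, m)  # -> m = 17, y = 17
y, q = (q, y)  # -> y = 24, q = 17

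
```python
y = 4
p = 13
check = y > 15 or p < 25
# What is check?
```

Trace (tracking check):
y = 4  # -> y = 4
p = 13  # -> p = 13
check = y > 15 or p < 25  # -> check = True

Answer: True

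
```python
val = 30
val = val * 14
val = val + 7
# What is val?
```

Trace (tracking val):
val = 30  # -> val = 30
val = val * 14  # -> val = 420
val = val + 7  # -> val = 427

Answer: 427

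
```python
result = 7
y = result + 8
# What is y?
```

Trace (tracking y):
result = 7  # -> result = 7
y = result + 8  # -> y = 15

Answer: 15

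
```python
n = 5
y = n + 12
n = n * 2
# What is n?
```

Trace (tracking n):
n = 5  # -> n = 5
y = n + 12  # -> y = 17
n = n * 2  # -> n = 10

Answer: 10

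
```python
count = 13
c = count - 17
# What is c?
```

Answer: -4

Derivation:
Trace (tracking c):
count = 13  # -> count = 13
c = count - 17  # -> c = -4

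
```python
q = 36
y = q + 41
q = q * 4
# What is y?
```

Trace (tracking y):
q = 36  # -> q = 36
y = q + 41  # -> y = 77
q = q * 4  # -> q = 144

Answer: 77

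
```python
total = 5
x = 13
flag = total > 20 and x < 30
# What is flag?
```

Trace (tracking flag):
total = 5  # -> total = 5
x = 13  # -> x = 13
flag = total > 20 and x < 30  # -> flag = False

Answer: False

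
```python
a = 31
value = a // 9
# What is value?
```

Trace (tracking value):
a = 31  # -> a = 31
value = a // 9  # -> value = 3

Answer: 3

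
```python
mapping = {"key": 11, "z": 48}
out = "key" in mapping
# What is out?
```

Trace (tracking out):
mapping = {'key': 11, 'z': 48}  # -> mapping = {'key': 11, 'z': 48}
out = 'key' in mapping  # -> out = True

Answer: True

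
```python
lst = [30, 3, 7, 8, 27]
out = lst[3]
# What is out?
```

Answer: 8

Derivation:
Trace (tracking out):
lst = [30, 3, 7, 8, 27]  # -> lst = [30, 3, 7, 8, 27]
out = lst[3]  # -> out = 8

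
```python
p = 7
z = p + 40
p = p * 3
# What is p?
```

Answer: 21

Derivation:
Trace (tracking p):
p = 7  # -> p = 7
z = p + 40  # -> z = 47
p = p * 3  # -> p = 21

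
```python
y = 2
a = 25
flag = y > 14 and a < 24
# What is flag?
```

Trace (tracking flag):
y = 2  # -> y = 2
a = 25  # -> a = 25
flag = y > 14 and a < 24  # -> flag = False

Answer: False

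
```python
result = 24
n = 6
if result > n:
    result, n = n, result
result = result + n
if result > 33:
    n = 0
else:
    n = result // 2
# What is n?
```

Answer: 15

Derivation:
Trace (tracking n):
result = 24  # -> result = 24
n = 6  # -> n = 6
if result > n:  # condition is True
    result, n = (n, result)  # -> result = 6, n = 24
result = result + n  # -> result = 30
if result > 33:  # condition is False
else:
    n = result // 2  # -> n = 15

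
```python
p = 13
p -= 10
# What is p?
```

Trace (tracking p):
p = 13  # -> p = 13
p -= 10  # -> p = 3

Answer: 3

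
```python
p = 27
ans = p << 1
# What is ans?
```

Answer: 54

Derivation:
Trace (tracking ans):
p = 27  # -> p = 27
ans = p << 1  # -> ans = 54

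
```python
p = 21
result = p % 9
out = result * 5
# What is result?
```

Trace (tracking result):
p = 21  # -> p = 21
result = p % 9  # -> result = 3
out = result * 5  # -> out = 15

Answer: 3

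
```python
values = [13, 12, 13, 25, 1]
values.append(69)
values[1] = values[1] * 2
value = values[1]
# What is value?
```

Trace (tracking value):
values = [13, 12, 13, 25, 1]  # -> values = [13, 12, 13, 25, 1]
values.append(69)  # -> values = [13, 12, 13, 25, 1, 69]
values[1] = values[1] * 2  # -> values = [13, 24, 13, 25, 1, 69]
value = values[1]  # -> value = 24

Answer: 24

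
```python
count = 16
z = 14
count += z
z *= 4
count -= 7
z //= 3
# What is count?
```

Trace (tracking count):
count = 16  # -> count = 16
z = 14  # -> z = 14
count += z  # -> count = 30
z *= 4  # -> z = 56
count -= 7  # -> count = 23
z //= 3  # -> z = 18

Answer: 23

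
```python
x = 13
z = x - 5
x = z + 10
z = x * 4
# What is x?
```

Trace (tracking x):
x = 13  # -> x = 13
z = x - 5  # -> z = 8
x = z + 10  # -> x = 18
z = x * 4  # -> z = 72

Answer: 18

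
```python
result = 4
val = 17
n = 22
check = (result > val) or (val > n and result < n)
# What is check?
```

Answer: False

Derivation:
Trace (tracking check):
result = 4  # -> result = 4
val = 17  # -> val = 17
n = 22  # -> n = 22
check = result > val or (val > n and result < n)  # -> check = False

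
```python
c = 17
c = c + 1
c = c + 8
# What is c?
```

Trace (tracking c):
c = 17  # -> c = 17
c = c + 1  # -> c = 18
c = c + 8  # -> c = 26

Answer: 26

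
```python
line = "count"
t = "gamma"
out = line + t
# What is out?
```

Trace (tracking out):
line = 'count'  # -> line = 'count'
t = 'gamma'  # -> t = 'gamma'
out = line + t  # -> out = 'countgamma'

Answer: 'countgamma'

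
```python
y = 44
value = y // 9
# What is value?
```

Answer: 4

Derivation:
Trace (tracking value):
y = 44  # -> y = 44
value = y // 9  # -> value = 4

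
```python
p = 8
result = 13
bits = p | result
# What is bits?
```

Answer: 13

Derivation:
Trace (tracking bits):
p = 8  # -> p = 8
result = 13  # -> result = 13
bits = p | result  # -> bits = 13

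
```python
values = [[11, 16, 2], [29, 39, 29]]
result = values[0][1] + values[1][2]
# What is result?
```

Trace (tracking result):
values = [[11, 16, 2], [29, 39, 29]]  # -> values = [[11, 16, 2], [29, 39, 29]]
result = values[0][1] + values[1][2]  # -> result = 45

Answer: 45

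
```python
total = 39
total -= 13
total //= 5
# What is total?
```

Trace (tracking total):
total = 39  # -> total = 39
total -= 13  # -> total = 26
total //= 5  # -> total = 5

Answer: 5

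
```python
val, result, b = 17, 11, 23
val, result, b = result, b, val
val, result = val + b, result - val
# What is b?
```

Answer: 17

Derivation:
Trace (tracking b):
val, result, b = (17, 11, 23)  # -> val = 17, result = 11, b = 23
val, result, b = (result, b, val)  # -> val = 11, result = 23, b = 17
val, result = (val + b, result - val)  # -> val = 28, result = 12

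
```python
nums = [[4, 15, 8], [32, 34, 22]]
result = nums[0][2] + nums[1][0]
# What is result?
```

Trace (tracking result):
nums = [[4, 15, 8], [32, 34, 22]]  # -> nums = [[4, 15, 8], [32, 34, 22]]
result = nums[0][2] + nums[1][0]  # -> result = 40

Answer: 40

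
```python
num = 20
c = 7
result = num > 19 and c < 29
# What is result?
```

Answer: True

Derivation:
Trace (tracking result):
num = 20  # -> num = 20
c = 7  # -> c = 7
result = num > 19 and c < 29  # -> result = True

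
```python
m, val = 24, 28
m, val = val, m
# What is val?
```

Answer: 24

Derivation:
Trace (tracking val):
m, val = (24, 28)  # -> m = 24, val = 28
m, val = (val, m)  # -> m = 28, val = 24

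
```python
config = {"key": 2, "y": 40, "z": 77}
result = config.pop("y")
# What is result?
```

Trace (tracking result):
config = {'key': 2, 'y': 40, 'z': 77}  # -> config = {'key': 2, 'y': 40, 'z': 77}
result = config.pop('y')  # -> result = 40

Answer: 40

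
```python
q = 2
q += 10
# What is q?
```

Answer: 12

Derivation:
Trace (tracking q):
q = 2  # -> q = 2
q += 10  # -> q = 12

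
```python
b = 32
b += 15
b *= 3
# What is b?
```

Answer: 141

Derivation:
Trace (tracking b):
b = 32  # -> b = 32
b += 15  # -> b = 47
b *= 3  # -> b = 141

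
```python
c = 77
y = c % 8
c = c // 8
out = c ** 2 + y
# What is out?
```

Answer: 86

Derivation:
Trace (tracking out):
c = 77  # -> c = 77
y = c % 8  # -> y = 5
c = c // 8  # -> c = 9
out = c ** 2 + y  # -> out = 86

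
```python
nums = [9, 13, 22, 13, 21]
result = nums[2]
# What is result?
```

Answer: 22

Derivation:
Trace (tracking result):
nums = [9, 13, 22, 13, 21]  # -> nums = [9, 13, 22, 13, 21]
result = nums[2]  # -> result = 22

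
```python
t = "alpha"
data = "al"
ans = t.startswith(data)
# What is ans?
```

Trace (tracking ans):
t = 'alpha'  # -> t = 'alpha'
data = 'al'  # -> data = 'al'
ans = t.startswith(data)  # -> ans = True

Answer: True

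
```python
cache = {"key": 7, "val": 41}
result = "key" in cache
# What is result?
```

Trace (tracking result):
cache = {'key': 7, 'val': 41}  # -> cache = {'key': 7, 'val': 41}
result = 'key' in cache  # -> result = True

Answer: True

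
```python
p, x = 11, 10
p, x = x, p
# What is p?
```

Answer: 10

Derivation:
Trace (tracking p):
p, x = (11, 10)  # -> p = 11, x = 10
p, x = (x, p)  # -> p = 10, x = 11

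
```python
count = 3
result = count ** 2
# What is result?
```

Trace (tracking result):
count = 3  # -> count = 3
result = count ** 2  # -> result = 9

Answer: 9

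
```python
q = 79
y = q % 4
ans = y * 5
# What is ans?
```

Answer: 15

Derivation:
Trace (tracking ans):
q = 79  # -> q = 79
y = q % 4  # -> y = 3
ans = y * 5  # -> ans = 15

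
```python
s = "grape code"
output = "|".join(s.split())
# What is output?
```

Answer: 'grape|code'

Derivation:
Trace (tracking output):
s = 'grape code'  # -> s = 'grape code'
output = '|'.join(s.split())  # -> output = 'grape|code'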